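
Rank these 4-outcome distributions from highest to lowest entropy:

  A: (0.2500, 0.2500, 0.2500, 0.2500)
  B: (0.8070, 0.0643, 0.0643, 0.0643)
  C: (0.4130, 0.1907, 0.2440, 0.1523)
A > C > B

Key insight: Entropy is maximized by uniform distributions and minimized by concentrated distributions.

- Uniform distributions have maximum entropy log₂(4) = 2.0000 bits
- The more "peaked" or concentrated a distribution, the lower its entropy

Entropies:
  H(A) = 2.0000 bits
  H(B) = 1.0136 bits
  H(C) = 1.8928 bits

Ranking: A > C > B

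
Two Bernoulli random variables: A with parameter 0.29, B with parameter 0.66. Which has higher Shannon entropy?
B

For binary distributions, entropy is maximized at p=0.5 and decreases as p moves toward 0 or 1.

H(A) = H(0.29) = 0.8687 bits
H(B) = H(0.66) = 0.9248 bits

Distribution B (p=0.66) is closer to uniform (p=0.5), so it has higher entropy.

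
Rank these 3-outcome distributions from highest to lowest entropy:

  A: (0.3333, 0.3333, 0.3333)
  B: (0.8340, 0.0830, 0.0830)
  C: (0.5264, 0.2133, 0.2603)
A > C > B

Key insight: Entropy is maximized by uniform distributions and minimized by concentrated distributions.

- Uniform distributions have maximum entropy log₂(3) = 1.5850 bits
- The more "peaked" or concentrated a distribution, the lower its entropy

Entropies:
  H(A) = 1.5850 bits
  H(B) = 0.8145 bits
  H(C) = 1.4682 bits

Ranking: A > C > B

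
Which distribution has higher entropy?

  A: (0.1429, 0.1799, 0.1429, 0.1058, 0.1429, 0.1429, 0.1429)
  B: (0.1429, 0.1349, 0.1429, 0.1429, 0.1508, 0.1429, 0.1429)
B

Both distributions are close to uniform, making this a harder comparison.

H(A) = 2.7933 bits
H(B) = 2.8067 bits

The distribution closer to uniform has higher entropy.
Answer: B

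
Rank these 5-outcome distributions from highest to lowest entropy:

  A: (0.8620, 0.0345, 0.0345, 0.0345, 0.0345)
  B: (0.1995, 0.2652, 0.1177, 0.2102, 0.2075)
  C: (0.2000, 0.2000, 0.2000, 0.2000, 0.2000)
C > B > A

Key insight: Entropy is maximized by uniform distributions and minimized by concentrated distributions.

- Uniform distributions have maximum entropy log₂(5) = 2.3219 bits
- The more "peaked" or concentrated a distribution, the lower its entropy

Entropies:
  H(A) = 0.8550 bits
  H(B) = 2.2787 bits
  H(C) = 2.3219 bits

Ranking: C > B > A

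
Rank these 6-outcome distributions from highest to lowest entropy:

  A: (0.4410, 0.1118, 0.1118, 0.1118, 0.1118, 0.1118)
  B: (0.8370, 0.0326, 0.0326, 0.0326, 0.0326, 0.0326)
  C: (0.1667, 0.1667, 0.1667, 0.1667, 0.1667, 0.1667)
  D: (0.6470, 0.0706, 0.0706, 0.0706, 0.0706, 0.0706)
C > A > D > B

Key insight: Entropy is maximized by uniform distributions and minimized by concentrated distributions.

Entropies:
  H(A) = 2.2879 bits
  H(B) = 1.0199 bits
  H(C) = 2.5850 bits
  H(D) = 1.7564 bits

Ranking: C > A > D > B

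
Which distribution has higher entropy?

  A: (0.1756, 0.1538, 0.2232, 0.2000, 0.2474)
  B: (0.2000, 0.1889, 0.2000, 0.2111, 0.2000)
B

Both distributions are close to uniform, making this a harder comparison.

H(A) = 2.3019 bits
H(B) = 2.3210 bits

The distribution closer to uniform has higher entropy.
Answer: B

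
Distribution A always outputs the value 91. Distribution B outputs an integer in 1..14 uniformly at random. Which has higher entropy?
B

A is deterministic, so H(A) = 0. B is uniform over 14 outcomes, so H(B) = log₂(14) = 3.807 bits. Any distribution with genuine randomness has higher entropy than a deterministic one.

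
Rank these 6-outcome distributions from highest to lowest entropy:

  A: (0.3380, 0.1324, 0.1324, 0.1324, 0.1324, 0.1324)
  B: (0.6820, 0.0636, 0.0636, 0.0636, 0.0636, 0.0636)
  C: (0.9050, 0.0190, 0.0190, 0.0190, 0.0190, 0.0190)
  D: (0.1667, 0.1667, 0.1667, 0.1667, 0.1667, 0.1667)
D > A > B > C

Key insight: Entropy is maximized by uniform distributions and minimized by concentrated distributions.

Entropies:
  H(A) = 2.4600 bits
  H(B) = 1.6406 bits
  H(C) = 0.6735 bits
  H(D) = 2.5850 bits

Ranking: D > A > B > C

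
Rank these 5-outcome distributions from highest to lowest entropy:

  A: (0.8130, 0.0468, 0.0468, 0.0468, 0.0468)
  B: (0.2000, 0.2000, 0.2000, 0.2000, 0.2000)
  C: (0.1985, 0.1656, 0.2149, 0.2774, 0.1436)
B > C > A

Key insight: Entropy is maximized by uniform distributions and minimized by concentrated distributions.

- Uniform distributions have maximum entropy log₂(5) = 2.3219 bits
- The more "peaked" or concentrated a distribution, the lower its entropy

Entropies:
  H(A) = 1.0692 bits
  H(B) = 2.3219 bits
  H(C) = 2.2846 bits

Ranking: B > C > A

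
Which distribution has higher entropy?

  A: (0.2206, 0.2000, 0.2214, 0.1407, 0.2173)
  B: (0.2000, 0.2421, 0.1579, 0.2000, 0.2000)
B

Both distributions are close to uniform, making this a harder comparison.

H(A) = 2.3036 bits
H(B) = 2.3091 bits

The distribution closer to uniform has higher entropy.
Answer: B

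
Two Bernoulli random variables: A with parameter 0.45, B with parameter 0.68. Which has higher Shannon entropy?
A

For binary distributions, entropy is maximized at p=0.5 and decreases as p moves toward 0 or 1.

H(A) = H(0.45) = 0.9928 bits
H(B) = H(0.68) = 0.9044 bits

Distribution A (p=0.45) is closer to uniform (p=0.5), so it has higher entropy.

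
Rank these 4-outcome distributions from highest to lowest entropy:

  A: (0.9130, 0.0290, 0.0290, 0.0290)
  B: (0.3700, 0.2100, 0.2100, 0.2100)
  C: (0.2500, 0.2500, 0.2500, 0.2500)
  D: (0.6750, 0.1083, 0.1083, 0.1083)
C > B > D > A

Key insight: Entropy is maximized by uniform distributions and minimized by concentrated distributions.

Entropies:
  H(A) = 0.5643 bits
  H(B) = 1.9492 bits
  H(C) = 2.0000 bits
  H(D) = 1.4248 bits

Ranking: C > B > D > A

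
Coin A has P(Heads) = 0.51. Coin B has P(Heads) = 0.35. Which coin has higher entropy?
A

For binary distributions, entropy is maximized at p=0.5 and decreases as p moves toward 0 or 1.

H(A) = H(0.51) = 0.9997 bits
H(B) = H(0.35) = 0.9341 bits

Distribution A (p=0.51) is closer to uniform (p=0.5), so it has higher entropy.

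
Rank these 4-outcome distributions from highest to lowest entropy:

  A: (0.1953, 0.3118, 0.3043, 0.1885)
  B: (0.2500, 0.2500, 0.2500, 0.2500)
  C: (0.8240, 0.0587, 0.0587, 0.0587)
B > A > C

Key insight: Entropy is maximized by uniform distributions and minimized by concentrated distributions.

- Uniform distributions have maximum entropy log₂(4) = 2.0000 bits
- The more "peaked" or concentrated a distribution, the lower its entropy

Entropies:
  H(A) = 1.9606 bits
  H(B) = 2.0000 bits
  H(C) = 0.9502 bits

Ranking: B > A > C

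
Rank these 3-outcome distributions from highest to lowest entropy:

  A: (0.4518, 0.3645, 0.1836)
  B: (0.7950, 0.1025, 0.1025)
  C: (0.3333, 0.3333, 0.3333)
C > A > B

Key insight: Entropy is maximized by uniform distributions and minimized by concentrated distributions.

- Uniform distributions have maximum entropy log₂(3) = 1.5850 bits
- The more "peaked" or concentrated a distribution, the lower its entropy

Entropies:
  H(A) = 1.4976 bits
  H(B) = 0.9368 bits
  H(C) = 1.5850 bits

Ranking: C > A > B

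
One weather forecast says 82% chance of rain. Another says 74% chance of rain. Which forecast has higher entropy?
74% forecast

Treat each forecast as a Bernoulli distribution. Binary entropy is maximized at p=0.5 and falls off symmetrically toward 0 or 1. The 74% forecast is closer to 50%, so it is more uncertain. H(82%) ≈ 0.680 bits, H(74%) ≈ 0.827 bits.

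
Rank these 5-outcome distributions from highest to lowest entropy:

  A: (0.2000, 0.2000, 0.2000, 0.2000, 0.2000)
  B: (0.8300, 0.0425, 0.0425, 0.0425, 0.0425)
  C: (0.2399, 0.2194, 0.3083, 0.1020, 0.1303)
A > C > B

Key insight: Entropy is maximized by uniform distributions and minimized by concentrated distributions.

- Uniform distributions have maximum entropy log₂(5) = 2.3219 bits
- The more "peaked" or concentrated a distribution, the lower its entropy

Entropies:
  H(A) = 2.3219 bits
  H(B) = 0.9977 bits
  H(C) = 2.2166 bits

Ranking: A > C > B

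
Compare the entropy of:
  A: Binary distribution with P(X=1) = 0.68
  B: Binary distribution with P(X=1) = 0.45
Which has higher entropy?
B

For binary distributions, entropy is maximized at p=0.5 and decreases as p moves toward 0 or 1.

H(A) = H(0.68) = 0.9044 bits
H(B) = H(0.45) = 0.9928 bits

Distribution B (p=0.45) is closer to uniform (p=0.5), so it has higher entropy.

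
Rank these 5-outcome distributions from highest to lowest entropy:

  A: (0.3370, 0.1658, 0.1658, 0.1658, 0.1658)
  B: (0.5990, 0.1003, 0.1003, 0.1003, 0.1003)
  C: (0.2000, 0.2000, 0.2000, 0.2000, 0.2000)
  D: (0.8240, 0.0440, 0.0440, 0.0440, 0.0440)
C > A > B > D

Key insight: Entropy is maximized by uniform distributions and minimized by concentrated distributions.

Entropies:
  H(A) = 2.2479 bits
  H(B) = 1.7735 bits
  H(C) = 2.3219 bits
  H(D) = 1.0232 bits

Ranking: C > A > B > D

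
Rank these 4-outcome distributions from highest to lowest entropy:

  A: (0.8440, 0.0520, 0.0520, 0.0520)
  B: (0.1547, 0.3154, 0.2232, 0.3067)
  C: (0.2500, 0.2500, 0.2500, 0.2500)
C > B > A

Key insight: Entropy is maximized by uniform distributions and minimized by concentrated distributions.

- Uniform distributions have maximum entropy log₂(4) = 2.0000 bits
- The more "peaked" or concentrated a distribution, the lower its entropy

Entropies:
  H(A) = 0.8719 bits
  H(B) = 1.9474 bits
  H(C) = 2.0000 bits

Ranking: C > B > A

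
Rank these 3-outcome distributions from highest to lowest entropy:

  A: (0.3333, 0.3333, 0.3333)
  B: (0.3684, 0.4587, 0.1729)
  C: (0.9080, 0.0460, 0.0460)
A > B > C

Key insight: Entropy is maximized by uniform distributions and minimized by concentrated distributions.

- Uniform distributions have maximum entropy log₂(3) = 1.5850 bits
- The more "peaked" or concentrated a distribution, the lower its entropy

Entropies:
  H(A) = 1.5850 bits
  H(B) = 1.4842 bits
  H(C) = 0.5351 bits

Ranking: A > B > C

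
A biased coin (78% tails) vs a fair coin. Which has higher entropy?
Fair coin

The fair coin is uniform (p=0.5), maximizing binary entropy at 1 bit. The biased coin has H(0.78) ≈ 0.760 bits — its outcome is more predictable, so its entropy is lower.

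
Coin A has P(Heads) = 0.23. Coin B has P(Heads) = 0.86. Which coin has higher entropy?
A

For binary distributions, entropy is maximized at p=0.5 and decreases as p moves toward 0 or 1.

H(A) = H(0.23) = 0.7780 bits
H(B) = H(0.86) = 0.5842 bits

Distribution A (p=0.23) is closer to uniform (p=0.5), so it has higher entropy.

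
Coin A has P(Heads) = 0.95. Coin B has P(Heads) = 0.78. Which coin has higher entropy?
B

For binary distributions, entropy is maximized at p=0.5 and decreases as p moves toward 0 or 1.

H(A) = H(0.95) = 0.2864 bits
H(B) = H(0.78) = 0.7602 bits

Distribution B (p=0.78) is closer to uniform (p=0.5), so it has higher entropy.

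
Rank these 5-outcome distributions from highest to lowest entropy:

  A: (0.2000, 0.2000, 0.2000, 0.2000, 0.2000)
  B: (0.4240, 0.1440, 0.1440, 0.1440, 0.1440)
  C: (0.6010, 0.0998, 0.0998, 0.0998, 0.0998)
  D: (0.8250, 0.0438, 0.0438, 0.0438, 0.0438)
A > B > C > D

Key insight: Entropy is maximized by uniform distributions and minimized by concentrated distributions.

Entropies:
  H(A) = 2.3219 bits
  H(B) = 2.1353 bits
  H(C) = 1.7684 bits
  H(D) = 1.0190 bits

Ranking: A > B > C > D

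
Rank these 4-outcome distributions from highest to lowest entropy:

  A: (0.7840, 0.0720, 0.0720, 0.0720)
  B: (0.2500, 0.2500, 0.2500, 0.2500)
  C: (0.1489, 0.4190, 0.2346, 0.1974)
B > C > A

Key insight: Entropy is maximized by uniform distributions and minimized by concentrated distributions.

- Uniform distributions have maximum entropy log₂(4) = 2.0000 bits
- The more "peaked" or concentrated a distribution, the lower its entropy

Entropies:
  H(A) = 1.0951 bits
  H(B) = 2.0000 bits
  H(C) = 1.8878 bits

Ranking: B > C > A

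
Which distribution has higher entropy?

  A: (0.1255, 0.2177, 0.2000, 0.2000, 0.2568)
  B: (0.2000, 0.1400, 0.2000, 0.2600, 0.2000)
B

Both distributions are close to uniform, making this a harder comparison.

H(A) = 2.2871 bits
H(B) = 2.2955 bits

The distribution closer to uniform has higher entropy.
Answer: B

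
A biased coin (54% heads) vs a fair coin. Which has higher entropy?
Fair coin

The fair coin is uniform (p=0.5), maximizing binary entropy at 1 bit. The biased coin has H(0.54) ≈ 0.995 bits — its outcome is more predictable, so its entropy is lower.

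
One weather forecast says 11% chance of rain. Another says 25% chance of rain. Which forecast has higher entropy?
25% forecast

Treat each forecast as a Bernoulli distribution. Binary entropy is maximized at p=0.5 and falls off symmetrically toward 0 or 1. The 25% forecast is closer to 50%, so it is more uncertain. H(11%) ≈ 0.500 bits, H(25%) ≈ 0.811 bits.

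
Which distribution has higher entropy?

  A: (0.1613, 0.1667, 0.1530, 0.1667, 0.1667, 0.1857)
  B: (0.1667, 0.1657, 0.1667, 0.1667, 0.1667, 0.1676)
B

Both distributions are close to uniform, making this a harder comparison.

H(A) = 2.5825 bits
H(B) = 2.5850 bits

The distribution closer to uniform has higher entropy.
Answer: B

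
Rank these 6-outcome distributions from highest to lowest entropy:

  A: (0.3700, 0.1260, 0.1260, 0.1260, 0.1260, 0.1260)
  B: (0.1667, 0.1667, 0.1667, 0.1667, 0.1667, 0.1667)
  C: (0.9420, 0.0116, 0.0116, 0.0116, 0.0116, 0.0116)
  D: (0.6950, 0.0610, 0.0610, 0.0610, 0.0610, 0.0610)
B > A > D > C

Key insight: Entropy is maximized by uniform distributions and minimized by concentrated distributions.

Entropies:
  H(A) = 2.4135 bits
  H(B) = 2.5850 bits
  H(C) = 0.4541 bits
  H(D) = 1.5955 bits

Ranking: B > A > D > C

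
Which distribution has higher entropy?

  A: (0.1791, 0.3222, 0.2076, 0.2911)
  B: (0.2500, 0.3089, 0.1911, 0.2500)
B

Both distributions are close to uniform, making this a harder comparison.

H(A) = 1.9600 bits
H(B) = 1.9798 bits

The distribution closer to uniform has higher entropy.
Answer: B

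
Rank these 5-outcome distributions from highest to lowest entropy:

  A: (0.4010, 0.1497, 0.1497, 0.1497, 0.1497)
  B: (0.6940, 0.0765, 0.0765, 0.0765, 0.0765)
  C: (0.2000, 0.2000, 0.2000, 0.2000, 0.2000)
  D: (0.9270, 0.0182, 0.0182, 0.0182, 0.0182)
C > A > B > D

Key insight: Entropy is maximized by uniform distributions and minimized by concentrated distributions.

Entropies:
  H(A) = 2.1695 bits
  H(B) = 1.5005 bits
  H(C) = 2.3219 bits
  H(D) = 0.5230 bits

Ranking: C > A > B > D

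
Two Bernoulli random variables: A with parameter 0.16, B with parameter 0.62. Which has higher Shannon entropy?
B

For binary distributions, entropy is maximized at p=0.5 and decreases as p moves toward 0 or 1.

H(A) = H(0.16) = 0.6343 bits
H(B) = H(0.62) = 0.9580 bits

Distribution B (p=0.62) is closer to uniform (p=0.5), so it has higher entropy.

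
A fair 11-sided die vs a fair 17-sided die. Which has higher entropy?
17-sided die

Both are uniform distributions; for uniform over n outcomes, H = log₂(n). H(11-sided) = log₂(11) = 3.459 bits and H(17-sided) = log₂(17) = 4.087 bits. More outcomes in a uniform distribution means higher entropy.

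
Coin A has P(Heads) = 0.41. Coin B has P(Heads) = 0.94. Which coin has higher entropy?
A

For binary distributions, entropy is maximized at p=0.5 and decreases as p moves toward 0 or 1.

H(A) = H(0.41) = 0.9765 bits
H(B) = H(0.94) = 0.3274 bits

Distribution A (p=0.41) is closer to uniform (p=0.5), so it has higher entropy.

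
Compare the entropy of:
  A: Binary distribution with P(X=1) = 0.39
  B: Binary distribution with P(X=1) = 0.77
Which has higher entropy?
A

For binary distributions, entropy is maximized at p=0.5 and decreases as p moves toward 0 or 1.

H(A) = H(0.39) = 0.9648 bits
H(B) = H(0.77) = 0.7780 bits

Distribution A (p=0.39) is closer to uniform (p=0.5), so it has higher entropy.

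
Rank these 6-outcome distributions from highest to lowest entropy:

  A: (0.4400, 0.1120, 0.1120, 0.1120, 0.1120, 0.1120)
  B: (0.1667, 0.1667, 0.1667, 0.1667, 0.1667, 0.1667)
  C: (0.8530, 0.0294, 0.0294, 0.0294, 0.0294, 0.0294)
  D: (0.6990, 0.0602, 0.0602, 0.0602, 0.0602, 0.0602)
B > A > D > C

Key insight: Entropy is maximized by uniform distributions and minimized by concentrated distributions.

Entropies:
  H(A) = 2.2899 bits
  H(B) = 2.5850 bits
  H(C) = 0.9436 bits
  H(D) = 1.5814 bits

Ranking: B > A > D > C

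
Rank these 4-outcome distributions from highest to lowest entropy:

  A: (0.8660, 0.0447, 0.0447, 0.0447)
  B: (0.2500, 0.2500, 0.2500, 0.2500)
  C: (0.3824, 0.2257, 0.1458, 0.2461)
B > C > A

Key insight: Entropy is maximized by uniform distributions and minimized by concentrated distributions.

- Uniform distributions have maximum entropy log₂(4) = 2.0000 bits
- The more "peaked" or concentrated a distribution, the lower its entropy

Entropies:
  H(A) = 0.7807 bits
  H(B) = 2.0000 bits
  H(C) = 1.9178 bits

Ranking: B > C > A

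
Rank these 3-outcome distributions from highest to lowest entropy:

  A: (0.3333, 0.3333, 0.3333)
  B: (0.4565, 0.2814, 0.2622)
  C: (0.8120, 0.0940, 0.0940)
A > B > C

Key insight: Entropy is maximized by uniform distributions and minimized by concentrated distributions.

- Uniform distributions have maximum entropy log₂(3) = 1.5850 bits
- The more "peaked" or concentrated a distribution, the lower its entropy

Entropies:
  H(A) = 1.5850 bits
  H(B) = 1.5376 bits
  H(C) = 0.8853 bits

Ranking: A > B > C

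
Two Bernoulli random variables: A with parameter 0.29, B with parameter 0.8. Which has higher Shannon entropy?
A

For binary distributions, entropy is maximized at p=0.5 and decreases as p moves toward 0 or 1.

H(A) = H(0.29) = 0.8687 bits
H(B) = H(0.8) = 0.7219 bits

Distribution A (p=0.29) is closer to uniform (p=0.5), so it has higher entropy.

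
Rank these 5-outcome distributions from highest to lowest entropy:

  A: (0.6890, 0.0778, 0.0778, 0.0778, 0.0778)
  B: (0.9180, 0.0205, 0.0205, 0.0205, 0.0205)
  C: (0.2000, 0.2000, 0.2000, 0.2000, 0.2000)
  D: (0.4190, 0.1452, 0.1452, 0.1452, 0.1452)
C > D > A > B

Key insight: Entropy is maximized by uniform distributions and minimized by concentrated distributions.

Entropies:
  H(A) = 1.5163 bits
  H(B) = 0.5732 bits
  H(C) = 2.3219 bits
  H(D) = 2.1430 bits

Ranking: C > D > A > B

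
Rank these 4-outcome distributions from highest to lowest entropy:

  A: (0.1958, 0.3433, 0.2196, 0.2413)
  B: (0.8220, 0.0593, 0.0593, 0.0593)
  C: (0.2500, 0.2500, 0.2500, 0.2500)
C > A > B

Key insight: Entropy is maximized by uniform distributions and minimized by concentrated distributions.

- Uniform distributions have maximum entropy log₂(4) = 2.0000 bits
- The more "peaked" or concentrated a distribution, the lower its entropy

Entropies:
  H(A) = 1.9654 bits
  H(B) = 0.9578 bits
  H(C) = 2.0000 bits

Ranking: C > A > B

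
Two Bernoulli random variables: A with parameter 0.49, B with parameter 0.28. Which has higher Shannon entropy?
A

For binary distributions, entropy is maximized at p=0.5 and decreases as p moves toward 0 or 1.

H(A) = H(0.49) = 0.9997 bits
H(B) = H(0.28) = 0.8555 bits

Distribution A (p=0.49) is closer to uniform (p=0.5), so it has higher entropy.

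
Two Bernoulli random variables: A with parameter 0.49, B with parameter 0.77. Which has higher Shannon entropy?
A

For binary distributions, entropy is maximized at p=0.5 and decreases as p moves toward 0 or 1.

H(A) = H(0.49) = 0.9997 bits
H(B) = H(0.77) = 0.7780 bits

Distribution A (p=0.49) is closer to uniform (p=0.5), so it has higher entropy.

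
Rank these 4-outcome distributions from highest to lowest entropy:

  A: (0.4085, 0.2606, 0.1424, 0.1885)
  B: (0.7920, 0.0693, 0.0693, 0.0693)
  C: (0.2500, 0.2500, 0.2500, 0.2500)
C > A > B

Key insight: Entropy is maximized by uniform distributions and minimized by concentrated distributions.

- Uniform distributions have maximum entropy log₂(4) = 2.0000 bits
- The more "peaked" or concentrated a distribution, the lower its entropy

Entropies:
  H(A) = 1.8874 bits
  H(B) = 1.0673 bits
  H(C) = 2.0000 bits

Ranking: C > A > B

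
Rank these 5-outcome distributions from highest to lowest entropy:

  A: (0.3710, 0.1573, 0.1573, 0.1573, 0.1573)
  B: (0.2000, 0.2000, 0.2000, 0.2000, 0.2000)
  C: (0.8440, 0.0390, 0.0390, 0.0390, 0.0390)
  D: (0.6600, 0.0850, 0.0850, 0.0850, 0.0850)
B > A > D > C

Key insight: Entropy is maximized by uniform distributions and minimized by concentrated distributions.

Entropies:
  H(A) = 2.2094 bits
  H(B) = 2.3219 bits
  H(C) = 0.9367 bits
  H(D) = 1.6048 bits

Ranking: B > A > D > C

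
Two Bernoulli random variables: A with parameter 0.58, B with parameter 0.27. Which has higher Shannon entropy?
A

For binary distributions, entropy is maximized at p=0.5 and decreases as p moves toward 0 or 1.

H(A) = H(0.58) = 0.9815 bits
H(B) = H(0.27) = 0.8415 bits

Distribution A (p=0.58) is closer to uniform (p=0.5), so it has higher entropy.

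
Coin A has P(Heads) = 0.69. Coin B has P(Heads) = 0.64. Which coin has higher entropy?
B

For binary distributions, entropy is maximized at p=0.5 and decreases as p moves toward 0 or 1.

H(A) = H(0.69) = 0.8932 bits
H(B) = H(0.64) = 0.9427 bits

Distribution B (p=0.64) is closer to uniform (p=0.5), so it has higher entropy.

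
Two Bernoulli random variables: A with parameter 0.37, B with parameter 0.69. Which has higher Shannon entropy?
A

For binary distributions, entropy is maximized at p=0.5 and decreases as p moves toward 0 or 1.

H(A) = H(0.37) = 0.9507 bits
H(B) = H(0.69) = 0.8932 bits

Distribution A (p=0.37) is closer to uniform (p=0.5), so it has higher entropy.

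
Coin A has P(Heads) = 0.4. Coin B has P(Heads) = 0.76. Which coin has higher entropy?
A

For binary distributions, entropy is maximized at p=0.5 and decreases as p moves toward 0 or 1.

H(A) = H(0.4) = 0.9710 bits
H(B) = H(0.76) = 0.7950 bits

Distribution A (p=0.4) is closer to uniform (p=0.5), so it has higher entropy.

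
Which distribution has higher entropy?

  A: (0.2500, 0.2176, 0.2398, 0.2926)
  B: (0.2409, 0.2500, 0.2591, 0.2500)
B

Both distributions are close to uniform, making this a harder comparison.

H(A) = 1.9916 bits
H(B) = 1.9995 bits

The distribution closer to uniform has higher entropy.
Answer: B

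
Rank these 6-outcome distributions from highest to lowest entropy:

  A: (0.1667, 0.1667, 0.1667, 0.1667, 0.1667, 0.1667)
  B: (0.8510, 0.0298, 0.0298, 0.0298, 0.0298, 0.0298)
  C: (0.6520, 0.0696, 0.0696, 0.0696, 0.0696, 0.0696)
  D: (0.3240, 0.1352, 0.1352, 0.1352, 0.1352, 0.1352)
A > D > C > B

Key insight: Entropy is maximized by uniform distributions and minimized by concentrated distributions.

Entropies:
  H(A) = 2.5850 bits
  H(B) = 0.9533 bits
  H(C) = 1.7403 bits
  H(D) = 2.4783 bits

Ranking: A > D > C > B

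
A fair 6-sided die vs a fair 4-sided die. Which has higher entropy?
6-sided die

Both are uniform distributions; for uniform over n outcomes, H = log₂(n). H(6-sided) = log₂(6) = 2.585 bits and H(4-sided) = log₂(4) = 2.000 bits. More outcomes in a uniform distribution means higher entropy.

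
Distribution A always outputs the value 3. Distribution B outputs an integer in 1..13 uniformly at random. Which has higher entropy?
B

A is deterministic, so H(A) = 0. B is uniform over 13 outcomes, so H(B) = log₂(13) = 3.700 bits. Any distribution with genuine randomness has higher entropy than a deterministic one.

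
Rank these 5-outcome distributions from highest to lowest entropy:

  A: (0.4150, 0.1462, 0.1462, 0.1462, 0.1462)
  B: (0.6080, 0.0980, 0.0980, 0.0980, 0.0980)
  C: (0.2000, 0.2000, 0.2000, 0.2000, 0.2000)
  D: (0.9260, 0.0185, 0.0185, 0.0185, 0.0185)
C > A > B > D

Key insight: Entropy is maximized by uniform distributions and minimized by concentrated distributions.

Entropies:
  H(A) = 2.1491 bits
  H(B) = 1.7501 bits
  H(C) = 2.3219 bits
  H(D) = 0.5287 bits

Ranking: C > A > B > D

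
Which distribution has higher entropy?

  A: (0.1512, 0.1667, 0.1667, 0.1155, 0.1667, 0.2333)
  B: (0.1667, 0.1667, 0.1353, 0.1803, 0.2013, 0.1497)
B

Both distributions are close to uniform, making this a harder comparison.

H(A) = 2.5541 bits
H(B) = 2.5735 bits

The distribution closer to uniform has higher entropy.
Answer: B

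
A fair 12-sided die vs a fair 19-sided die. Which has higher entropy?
19-sided die

Both are uniform distributions; for uniform over n outcomes, H = log₂(n). H(12-sided) = log₂(12) = 3.585 bits and H(19-sided) = log₂(19) = 4.248 bits. More outcomes in a uniform distribution means higher entropy.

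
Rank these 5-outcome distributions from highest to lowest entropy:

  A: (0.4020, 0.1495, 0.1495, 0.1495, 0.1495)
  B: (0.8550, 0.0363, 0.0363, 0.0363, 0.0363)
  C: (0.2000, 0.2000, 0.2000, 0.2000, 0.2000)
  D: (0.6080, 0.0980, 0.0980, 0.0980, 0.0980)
C > A > D > B

Key insight: Entropy is maximized by uniform distributions and minimized by concentrated distributions.

Entropies:
  H(A) = 2.1681 bits
  H(B) = 0.8872 bits
  H(C) = 2.3219 bits
  H(D) = 1.7501 bits

Ranking: C > A > D > B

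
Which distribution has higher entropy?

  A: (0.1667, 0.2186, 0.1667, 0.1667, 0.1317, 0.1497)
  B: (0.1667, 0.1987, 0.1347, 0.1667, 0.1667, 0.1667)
B

Both distributions are close to uniform, making this a harder comparison.

H(A) = 2.5674 bits
H(B) = 2.5760 bits

The distribution closer to uniform has higher entropy.
Answer: B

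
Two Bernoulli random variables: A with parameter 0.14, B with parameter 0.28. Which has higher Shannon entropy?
B

For binary distributions, entropy is maximized at p=0.5 and decreases as p moves toward 0 or 1.

H(A) = H(0.14) = 0.5842 bits
H(B) = H(0.28) = 0.8555 bits

Distribution B (p=0.28) is closer to uniform (p=0.5), so it has higher entropy.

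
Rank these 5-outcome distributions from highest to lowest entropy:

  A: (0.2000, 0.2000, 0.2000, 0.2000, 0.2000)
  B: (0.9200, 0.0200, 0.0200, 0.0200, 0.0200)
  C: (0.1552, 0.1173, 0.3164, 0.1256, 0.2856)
A > C > B

Key insight: Entropy is maximized by uniform distributions and minimized by concentrated distributions.

- Uniform distributions have maximum entropy log₂(5) = 2.3219 bits
- The more "peaked" or concentrated a distribution, the lower its entropy

Entropies:
  H(A) = 2.3219 bits
  H(B) = 0.5622 bits
  H(C) = 2.1973 bits

Ranking: A > C > B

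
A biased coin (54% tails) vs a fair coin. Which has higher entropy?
Fair coin

The fair coin is uniform (p=0.5), maximizing binary entropy at 1 bit. The biased coin has H(0.54) ≈ 0.995 bits — its outcome is more predictable, so its entropy is lower.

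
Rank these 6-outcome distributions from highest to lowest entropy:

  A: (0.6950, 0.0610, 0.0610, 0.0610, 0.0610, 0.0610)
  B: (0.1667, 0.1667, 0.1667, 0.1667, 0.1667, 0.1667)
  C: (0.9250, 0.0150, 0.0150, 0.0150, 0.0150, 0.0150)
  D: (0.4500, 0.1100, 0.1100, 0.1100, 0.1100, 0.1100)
B > D > A > C

Key insight: Entropy is maximized by uniform distributions and minimized by concentrated distributions.

Entropies:
  H(A) = 1.5955 bits
  H(B) = 2.5850 bits
  H(C) = 0.5585 bits
  H(D) = 2.2698 bits

Ranking: B > D > A > C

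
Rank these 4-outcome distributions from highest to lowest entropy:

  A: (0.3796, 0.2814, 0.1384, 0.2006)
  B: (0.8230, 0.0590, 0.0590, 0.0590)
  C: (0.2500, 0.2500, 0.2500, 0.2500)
C > A > B

Key insight: Entropy is maximized by uniform distributions and minimized by concentrated distributions.

- Uniform distributions have maximum entropy log₂(4) = 2.0000 bits
- The more "peaked" or concentrated a distribution, the lower its entropy

Entropies:
  H(A) = 1.9050 bits
  H(B) = 0.9540 bits
  H(C) = 2.0000 bits

Ranking: C > A > B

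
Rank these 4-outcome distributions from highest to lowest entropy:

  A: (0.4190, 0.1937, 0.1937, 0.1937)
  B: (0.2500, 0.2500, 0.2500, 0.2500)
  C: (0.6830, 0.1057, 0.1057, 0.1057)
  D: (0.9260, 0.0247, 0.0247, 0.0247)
B > A > C > D

Key insight: Entropy is maximized by uniform distributions and minimized by concentrated distributions.

Entropies:
  H(A) = 1.9018 bits
  H(B) = 2.0000 bits
  H(C) = 1.4035 bits
  H(D) = 0.4980 bits

Ranking: B > A > C > D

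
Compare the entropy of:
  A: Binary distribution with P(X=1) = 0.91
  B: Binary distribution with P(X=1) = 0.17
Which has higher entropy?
B

For binary distributions, entropy is maximized at p=0.5 and decreases as p moves toward 0 or 1.

H(A) = H(0.91) = 0.4365 bits
H(B) = H(0.17) = 0.6577 bits

Distribution B (p=0.17) is closer to uniform (p=0.5), so it has higher entropy.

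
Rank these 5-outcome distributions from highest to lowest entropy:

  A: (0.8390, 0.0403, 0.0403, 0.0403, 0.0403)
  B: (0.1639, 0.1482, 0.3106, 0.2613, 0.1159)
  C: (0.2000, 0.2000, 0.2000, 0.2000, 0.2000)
C > B > A

Key insight: Entropy is maximized by uniform distributions and minimized by concentrated distributions.

- Uniform distributions have maximum entropy log₂(5) = 2.3219 bits
- The more "peaked" or concentrated a distribution, the lower its entropy

Entropies:
  H(A) = 0.9587 bits
  H(B) = 2.2262 bits
  H(C) = 2.3219 bits

Ranking: C > B > A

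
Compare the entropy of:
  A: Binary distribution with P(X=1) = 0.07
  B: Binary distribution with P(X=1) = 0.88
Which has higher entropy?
B

For binary distributions, entropy is maximized at p=0.5 and decreases as p moves toward 0 or 1.

H(A) = H(0.07) = 0.3659 bits
H(B) = H(0.88) = 0.5294 bits

Distribution B (p=0.88) is closer to uniform (p=0.5), so it has higher entropy.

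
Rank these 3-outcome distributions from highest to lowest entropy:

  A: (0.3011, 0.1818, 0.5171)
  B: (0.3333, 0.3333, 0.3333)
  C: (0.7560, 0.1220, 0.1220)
B > A > C

Key insight: Entropy is maximized by uniform distributions and minimized by concentrated distributions.

- Uniform distributions have maximum entropy log₂(3) = 1.5850 bits
- The more "peaked" or concentrated a distribution, the lower its entropy

Entropies:
  H(A) = 1.4605 bits
  H(B) = 1.5850 bits
  H(C) = 1.0456 bits

Ranking: B > A > C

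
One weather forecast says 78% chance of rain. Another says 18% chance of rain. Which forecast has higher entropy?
78% forecast

Treat each forecast as a Bernoulli distribution. Binary entropy is maximized at p=0.5 and falls off symmetrically toward 0 or 1. The 78% forecast is closer to 50%, so it is more uncertain. H(78%) ≈ 0.760 bits, H(18%) ≈ 0.680 bits.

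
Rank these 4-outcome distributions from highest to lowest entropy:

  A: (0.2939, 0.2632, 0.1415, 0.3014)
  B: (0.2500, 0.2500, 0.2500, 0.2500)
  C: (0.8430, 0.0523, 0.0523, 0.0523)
B > A > C

Key insight: Entropy is maximized by uniform distributions and minimized by concentrated distributions.

- Uniform distributions have maximum entropy log₂(4) = 2.0000 bits
- The more "peaked" or concentrated a distribution, the lower its entropy

Entropies:
  H(A) = 1.9468 bits
  H(B) = 2.0000 bits
  H(C) = 0.8759 bits

Ranking: B > A > C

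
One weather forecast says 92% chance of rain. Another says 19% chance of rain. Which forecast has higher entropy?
19% forecast

Treat each forecast as a Bernoulli distribution. Binary entropy is maximized at p=0.5 and falls off symmetrically toward 0 or 1. The 19% forecast is closer to 50%, so it is more uncertain. H(92%) ≈ 0.402 bits, H(19%) ≈ 0.701 bits.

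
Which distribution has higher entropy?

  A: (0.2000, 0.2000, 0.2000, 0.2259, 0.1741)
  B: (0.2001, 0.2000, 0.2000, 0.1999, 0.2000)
B

Both distributions are close to uniform, making this a harder comparison.

H(A) = 2.3171 bits
H(B) = 2.3219 bits

The distribution closer to uniform has higher entropy.
Answer: B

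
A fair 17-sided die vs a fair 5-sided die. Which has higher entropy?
17-sided die

Both are uniform distributions; for uniform over n outcomes, H = log₂(n). H(17-sided) = log₂(17) = 4.087 bits and H(5-sided) = log₂(5) = 2.322 bits. More outcomes in a uniform distribution means higher entropy.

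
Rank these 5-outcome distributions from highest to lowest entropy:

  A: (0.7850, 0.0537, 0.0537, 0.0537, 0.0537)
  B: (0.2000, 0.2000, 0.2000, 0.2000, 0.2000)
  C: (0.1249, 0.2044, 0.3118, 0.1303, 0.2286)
B > C > A

Key insight: Entropy is maximized by uniform distributions and minimized by concentrated distributions.

- Uniform distributions have maximum entropy log₂(5) = 2.3219 bits
- The more "peaked" or concentrated a distribution, the lower its entropy

Entropies:
  H(A) = 1.1809 bits
  H(B) = 2.3219 bits
  H(C) = 2.2371 bits

Ranking: B > C > A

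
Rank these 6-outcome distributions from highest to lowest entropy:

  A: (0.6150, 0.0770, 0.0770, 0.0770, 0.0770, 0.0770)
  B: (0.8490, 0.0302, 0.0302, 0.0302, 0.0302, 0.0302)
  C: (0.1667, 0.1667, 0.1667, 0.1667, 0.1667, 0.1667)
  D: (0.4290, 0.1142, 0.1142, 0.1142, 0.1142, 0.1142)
C > D > A > B

Key insight: Entropy is maximized by uniform distributions and minimized by concentrated distributions.

Entropies:
  H(A) = 1.8554 bits
  H(B) = 0.9629 bits
  H(C) = 2.5850 bits
  H(D) = 2.3112 bits

Ranking: C > D > A > B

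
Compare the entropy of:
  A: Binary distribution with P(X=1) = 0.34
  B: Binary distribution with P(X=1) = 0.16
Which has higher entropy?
A

For binary distributions, entropy is maximized at p=0.5 and decreases as p moves toward 0 or 1.

H(A) = H(0.34) = 0.9248 bits
H(B) = H(0.16) = 0.6343 bits

Distribution A (p=0.34) is closer to uniform (p=0.5), so it has higher entropy.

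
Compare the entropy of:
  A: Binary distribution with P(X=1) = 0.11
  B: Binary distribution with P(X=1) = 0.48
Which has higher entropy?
B

For binary distributions, entropy is maximized at p=0.5 and decreases as p moves toward 0 or 1.

H(A) = H(0.11) = 0.4999 bits
H(B) = H(0.48) = 0.9988 bits

Distribution B (p=0.48) is closer to uniform (p=0.5), so it has higher entropy.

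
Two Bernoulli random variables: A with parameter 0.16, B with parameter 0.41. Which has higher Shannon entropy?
B

For binary distributions, entropy is maximized at p=0.5 and decreases as p moves toward 0 or 1.

H(A) = H(0.16) = 0.6343 bits
H(B) = H(0.41) = 0.9765 bits

Distribution B (p=0.41) is closer to uniform (p=0.5), so it has higher entropy.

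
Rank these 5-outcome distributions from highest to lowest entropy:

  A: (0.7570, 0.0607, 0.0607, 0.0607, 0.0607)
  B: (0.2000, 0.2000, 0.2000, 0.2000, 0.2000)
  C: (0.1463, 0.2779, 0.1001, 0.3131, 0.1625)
B > C > A

Key insight: Entropy is maximized by uniform distributions and minimized by concentrated distributions.

- Uniform distributions have maximum entropy log₂(5) = 2.3219 bits
- The more "peaked" or concentrated a distribution, the lower its entropy

Entropies:
  H(A) = 1.2860 bits
  H(B) = 2.3219 bits
  H(C) = 2.2021 bits

Ranking: B > C > A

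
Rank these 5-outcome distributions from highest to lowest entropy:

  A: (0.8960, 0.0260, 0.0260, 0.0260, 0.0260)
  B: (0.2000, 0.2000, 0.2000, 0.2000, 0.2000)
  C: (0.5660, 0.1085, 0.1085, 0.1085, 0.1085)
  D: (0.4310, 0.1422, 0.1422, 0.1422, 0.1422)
B > D > C > A

Key insight: Entropy is maximized by uniform distributions and minimized by concentrated distributions.

Entropies:
  H(A) = 0.6895 bits
  H(B) = 2.3219 bits
  H(C) = 1.8554 bits
  H(D) = 2.1242 bits

Ranking: B > D > C > A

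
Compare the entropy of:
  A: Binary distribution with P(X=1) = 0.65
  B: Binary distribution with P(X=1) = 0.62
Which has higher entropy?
B

For binary distributions, entropy is maximized at p=0.5 and decreases as p moves toward 0 or 1.

H(A) = H(0.65) = 0.9341 bits
H(B) = H(0.62) = 0.9580 bits

Distribution B (p=0.62) is closer to uniform (p=0.5), so it has higher entropy.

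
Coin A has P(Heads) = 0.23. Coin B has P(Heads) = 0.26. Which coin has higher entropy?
B

For binary distributions, entropy is maximized at p=0.5 and decreases as p moves toward 0 or 1.

H(A) = H(0.23) = 0.7780 bits
H(B) = H(0.26) = 0.8267 bits

Distribution B (p=0.26) is closer to uniform (p=0.5), so it has higher entropy.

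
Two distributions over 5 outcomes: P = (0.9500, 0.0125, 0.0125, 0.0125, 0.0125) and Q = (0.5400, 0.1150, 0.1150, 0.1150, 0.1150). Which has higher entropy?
Q

P is highly concentrated on one outcome (95%), making it nearly deterministic. Q spreads its mass more evenly (max 54%). The more spread-out distribution has higher entropy: H(P) ≈ 0.386 bits, H(Q) ≈ 1.915 bits.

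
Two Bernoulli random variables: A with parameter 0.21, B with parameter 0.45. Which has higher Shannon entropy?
B

For binary distributions, entropy is maximized at p=0.5 and decreases as p moves toward 0 or 1.

H(A) = H(0.21) = 0.7415 bits
H(B) = H(0.45) = 0.9928 bits

Distribution B (p=0.45) is closer to uniform (p=0.5), so it has higher entropy.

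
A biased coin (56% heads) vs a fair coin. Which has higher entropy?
Fair coin

The fair coin is uniform (p=0.5), maximizing binary entropy at 1 bit. The biased coin has H(0.56) ≈ 0.990 bits — its outcome is more predictable, so its entropy is lower.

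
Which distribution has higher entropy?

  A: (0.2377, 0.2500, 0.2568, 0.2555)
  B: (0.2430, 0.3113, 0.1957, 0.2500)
A

Both distributions are close to uniform, making this a harder comparison.

H(A) = 1.9993 bits
H(B) = 1.9806 bits

The distribution closer to uniform has higher entropy.
Answer: A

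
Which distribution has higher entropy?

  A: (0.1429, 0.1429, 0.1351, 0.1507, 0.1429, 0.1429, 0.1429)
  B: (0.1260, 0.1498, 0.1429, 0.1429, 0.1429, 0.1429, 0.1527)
A

Both distributions are close to uniform, making this a harder comparison.

H(A) = 2.8067 bits
H(B) = 2.8051 bits

The distribution closer to uniform has higher entropy.
Answer: A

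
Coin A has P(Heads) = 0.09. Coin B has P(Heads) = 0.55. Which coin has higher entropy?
B

For binary distributions, entropy is maximized at p=0.5 and decreases as p moves toward 0 or 1.

H(A) = H(0.09) = 0.4365 bits
H(B) = H(0.55) = 0.9928 bits

Distribution B (p=0.55) is closer to uniform (p=0.5), so it has higher entropy.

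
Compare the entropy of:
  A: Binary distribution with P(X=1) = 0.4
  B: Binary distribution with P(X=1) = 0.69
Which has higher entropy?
A

For binary distributions, entropy is maximized at p=0.5 and decreases as p moves toward 0 or 1.

H(A) = H(0.4) = 0.9710 bits
H(B) = H(0.69) = 0.8932 bits

Distribution A (p=0.4) is closer to uniform (p=0.5), so it has higher entropy.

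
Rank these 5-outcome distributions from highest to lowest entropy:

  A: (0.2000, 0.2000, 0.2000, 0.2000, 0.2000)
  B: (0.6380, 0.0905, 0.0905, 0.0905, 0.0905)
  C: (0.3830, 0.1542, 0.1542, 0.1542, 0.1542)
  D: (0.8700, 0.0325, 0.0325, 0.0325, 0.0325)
A > C > B > D

Key insight: Entropy is maximized by uniform distributions and minimized by concentrated distributions.

Entropies:
  H(A) = 2.3219 bits
  H(B) = 1.6683 bits
  H(C) = 2.1941 bits
  H(D) = 0.8174 bits

Ranking: A > C > B > D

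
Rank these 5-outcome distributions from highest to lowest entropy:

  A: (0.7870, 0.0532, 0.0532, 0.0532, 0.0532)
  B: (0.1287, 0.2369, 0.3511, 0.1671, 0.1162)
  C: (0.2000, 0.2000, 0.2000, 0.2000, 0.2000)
C > B > A

Key insight: Entropy is maximized by uniform distributions and minimized by concentrated distributions.

- Uniform distributions have maximum entropy log₂(5) = 2.3219 bits
- The more "peaked" or concentrated a distribution, the lower its entropy

Entropies:
  H(A) = 1.1732 bits
  H(B) = 2.1952 bits
  H(C) = 2.3219 bits

Ranking: C > B > A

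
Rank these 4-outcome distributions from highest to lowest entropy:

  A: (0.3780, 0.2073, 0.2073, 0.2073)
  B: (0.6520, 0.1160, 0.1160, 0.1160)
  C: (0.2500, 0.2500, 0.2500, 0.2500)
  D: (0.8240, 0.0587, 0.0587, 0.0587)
C > A > B > D

Key insight: Entropy is maximized by uniform distributions and minimized by concentrated distributions.

Entropies:
  H(A) = 1.9425 bits
  H(B) = 1.4838 bits
  H(C) = 2.0000 bits
  H(D) = 0.9502 bits

Ranking: C > A > B > D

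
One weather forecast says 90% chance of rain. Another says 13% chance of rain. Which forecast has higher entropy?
13% forecast

Treat each forecast as a Bernoulli distribution. Binary entropy is maximized at p=0.5 and falls off symmetrically toward 0 or 1. The 13% forecast is closer to 50%, so it is more uncertain. H(90%) ≈ 0.469 bits, H(13%) ≈ 0.557 bits.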